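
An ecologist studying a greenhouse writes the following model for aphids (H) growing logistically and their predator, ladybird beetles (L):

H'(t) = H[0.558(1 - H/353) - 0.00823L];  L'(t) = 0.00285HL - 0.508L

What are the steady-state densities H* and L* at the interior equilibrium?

From dL/dt = 0 with L > 0: 0.00285H* = 0.508, so H* = 178.
Substitute into dH/dt = 0: 0.558(1 - 178/353) = 0.00823L*.
The bracket is 0.495, giving L* = 0.276/0.00823 = 33.6.

H* ≈ 178, L* ≈ 33.6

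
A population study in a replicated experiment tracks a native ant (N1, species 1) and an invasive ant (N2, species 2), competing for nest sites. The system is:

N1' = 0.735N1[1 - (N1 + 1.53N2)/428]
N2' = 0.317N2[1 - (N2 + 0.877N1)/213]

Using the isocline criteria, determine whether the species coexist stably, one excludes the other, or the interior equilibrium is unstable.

Compare the nullcline intercepts: K1/α12 = 428/1.53 = 280 > K2 = 213; K2/α21 = 213/0.877 = 243 < K1 = 428.
Since the inequalities point opposite ways, species 1 can invade but species 2 cannot.

species 1 excludes species 2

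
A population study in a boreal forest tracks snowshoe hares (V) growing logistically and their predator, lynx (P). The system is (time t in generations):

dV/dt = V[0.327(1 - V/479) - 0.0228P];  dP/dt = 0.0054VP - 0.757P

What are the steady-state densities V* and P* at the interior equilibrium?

From dP/dt = 0 with P > 0: 0.0054V* = 0.757, so V* = 140.
Substitute into dV/dt = 0: 0.327(1 - 140/479) = 0.0228P*.
The bracket is 0.707, giving P* = 0.231/0.0228 = 10.1.

V* ≈ 140, P* ≈ 10.1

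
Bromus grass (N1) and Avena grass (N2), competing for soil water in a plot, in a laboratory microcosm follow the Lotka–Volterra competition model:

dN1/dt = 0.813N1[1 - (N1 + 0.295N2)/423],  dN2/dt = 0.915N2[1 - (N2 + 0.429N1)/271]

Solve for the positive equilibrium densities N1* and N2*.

Setting both brackets to zero gives the nullclines N1 + 0.295N2 = 423 and 0.429N1 + N2 = 271.
Substituting N2 = 271 - 0.429N1 into the first: N1(1 - 0.295·0.429) = 423 - 0.295·271.
So N1* = 343/0.873 = 393, and then N2* = 271 - 0.429·393 = 103.

N1* ≈ 393, N2* ≈ 103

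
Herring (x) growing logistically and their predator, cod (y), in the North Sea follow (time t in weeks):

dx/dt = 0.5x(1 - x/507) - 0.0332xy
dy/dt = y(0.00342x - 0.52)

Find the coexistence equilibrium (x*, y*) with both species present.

x* ≈ 152, y* ≈ 10.5

From dy/dt = 0 with y > 0: 0.00342x* = 0.52, so x* = 152.
Substitute into dx/dt = 0: 0.5(1 - 152/507) = 0.0332y*.
The bracket is 0.7, giving y* = 0.35/0.0332 = 10.5.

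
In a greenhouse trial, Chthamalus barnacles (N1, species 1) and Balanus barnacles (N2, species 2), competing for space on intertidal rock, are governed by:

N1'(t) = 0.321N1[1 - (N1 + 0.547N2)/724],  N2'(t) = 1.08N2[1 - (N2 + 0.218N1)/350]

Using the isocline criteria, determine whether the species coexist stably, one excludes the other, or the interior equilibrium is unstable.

stable coexistence

Compare the nullcline intercepts: K1/α12 = 724/0.547 = 1320 > K2 = 350; K2/α21 = 350/0.218 = 1610 > K1 = 724.
Since both inequalities hold, each species can invade when rare, so the interior equilibrium is stable.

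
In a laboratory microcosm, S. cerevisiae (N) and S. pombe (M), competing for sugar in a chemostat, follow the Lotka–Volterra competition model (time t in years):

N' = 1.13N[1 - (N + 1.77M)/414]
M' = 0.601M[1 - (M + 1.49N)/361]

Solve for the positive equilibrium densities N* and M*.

Setting both brackets to zero gives the nullclines N + 1.77M = 414 and 1.49N + M = 361.
Substituting M = 361 - 1.49N into the first: N(1 - 1.77·1.49) = 414 - 1.77·361.
So N* = -225/-1.64 = 137, and then M* = 361 - 1.49·137 = 156.

N* ≈ 137, M* ≈ 156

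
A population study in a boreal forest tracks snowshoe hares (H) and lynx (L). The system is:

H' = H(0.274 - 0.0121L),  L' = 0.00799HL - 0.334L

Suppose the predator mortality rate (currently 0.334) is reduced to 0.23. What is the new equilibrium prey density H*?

H* ≈ 28.8

At the interior fixed point, setting dL/dt = 0 with L > 0 fixes H* = (predator death rate)/(HL coefficient) — independent of the other coefficients.
With the change, H* = 0.23/0.00799 = 28.8; it falls from 41.8.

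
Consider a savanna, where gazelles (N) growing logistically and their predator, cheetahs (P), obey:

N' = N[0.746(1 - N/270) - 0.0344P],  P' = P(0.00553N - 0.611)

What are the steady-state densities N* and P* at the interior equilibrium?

From dP/dt = 0 with P > 0: 0.00553N* = 0.611, so N* = 110.
Substitute into dN/dt = 0: 0.746(1 - 110/270) = 0.0344P*.
The bracket is 0.591, giving P* = 0.441/0.0344 = 12.8.

N* ≈ 110, P* ≈ 12.8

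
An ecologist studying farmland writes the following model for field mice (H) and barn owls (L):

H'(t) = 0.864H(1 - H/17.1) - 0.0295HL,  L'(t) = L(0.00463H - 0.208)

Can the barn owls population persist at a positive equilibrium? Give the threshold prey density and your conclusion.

Threshold H = 44.9; K < 44.9, so no, the predator goes extinct.

The predator equation gives dL/dt > 0 only when H > 0.208/0.00463 = 44.9.
Without the predator, H → K = 17.1. Since 17.1 < 44.9, the predator cannot invade.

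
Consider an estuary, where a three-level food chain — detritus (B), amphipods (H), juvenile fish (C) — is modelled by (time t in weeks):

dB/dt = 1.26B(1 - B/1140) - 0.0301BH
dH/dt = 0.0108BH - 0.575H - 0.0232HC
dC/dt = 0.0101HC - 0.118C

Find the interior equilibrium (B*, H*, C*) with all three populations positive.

B* ≈ 822, H* ≈ 11.7, C* ≈ 358

From dC/dt = 0: 0.0101H* = 0.118, so H* = 11.7.
From dB/dt = 0: 1.26(1 - B*/1140) = 0.0301·11.7, giving B* = 1140·(1 - 0.279) = 822.
From dH/dt = 0: 0.0108·822 - 0.575 = 0.0232C*, so C* = 8.3/0.0232 = 358.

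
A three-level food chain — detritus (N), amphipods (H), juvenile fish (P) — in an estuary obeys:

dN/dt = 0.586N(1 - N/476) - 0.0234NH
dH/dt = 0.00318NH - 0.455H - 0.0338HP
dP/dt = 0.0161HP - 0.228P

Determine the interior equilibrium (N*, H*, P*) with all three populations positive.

N* ≈ 207, H* ≈ 14.2, P* ≈ 6

From dP/dt = 0: 0.0161H* = 0.228, so H* = 14.2.
From dN/dt = 0: 0.586(1 - N*/476) = 0.0234·14.2, giving N* = 476·(1 - 0.565) = 207.
From dH/dt = 0: 0.00318·207 - 0.455 = 0.0338P*, so P* = 0.203/0.0338 = 6.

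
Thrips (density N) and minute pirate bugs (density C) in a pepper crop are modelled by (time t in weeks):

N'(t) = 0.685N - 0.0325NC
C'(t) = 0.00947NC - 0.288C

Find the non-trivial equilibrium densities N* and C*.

Set dC/dt = 0 with C > 0: 0.00947N - 0.288 = 0, so N* = 0.288/0.00947 = 30.4.
Set dN/dt = 0 with N > 0: 0.685 - 0.0325C = 0, so C* = 0.685/0.0325 = 21.1.

N* ≈ 30.4, C* ≈ 21.1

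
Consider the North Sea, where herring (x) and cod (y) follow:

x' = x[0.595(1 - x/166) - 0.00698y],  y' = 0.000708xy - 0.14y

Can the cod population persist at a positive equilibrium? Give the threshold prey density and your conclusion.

Threshold x = 198; K < 198, so no, the predator goes extinct.

The predator equation gives dy/dt > 0 only when x > 0.14/0.000708 = 198.
Without the predator, x → K = 166. Since 166 < 198, the predator cannot invade.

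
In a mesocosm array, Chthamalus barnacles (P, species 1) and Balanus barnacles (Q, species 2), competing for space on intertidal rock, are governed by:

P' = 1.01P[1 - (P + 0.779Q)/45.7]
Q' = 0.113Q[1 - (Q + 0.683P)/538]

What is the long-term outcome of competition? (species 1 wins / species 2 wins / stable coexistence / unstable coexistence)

species 2 excludes species 1

Compare the nullcline intercepts: K1/α12 = 45.7/0.779 = 58.7 < K2 = 538; K2/α21 = 538/0.683 = 788 > K1 = 45.7.
Since the inequalities point opposite ways, species 2 can invade but species 1 cannot.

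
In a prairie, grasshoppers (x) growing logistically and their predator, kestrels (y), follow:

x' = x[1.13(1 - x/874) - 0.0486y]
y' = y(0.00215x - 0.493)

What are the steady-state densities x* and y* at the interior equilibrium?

From dy/dt = 0 with y > 0: 0.00215x* = 0.493, so x* = 229.
Substitute into dx/dt = 0: 1.13(1 - 229/874) = 0.0486y*.
The bracket is 0.738, giving y* = 0.834/0.0486 = 17.2.

x* ≈ 229, y* ≈ 17.2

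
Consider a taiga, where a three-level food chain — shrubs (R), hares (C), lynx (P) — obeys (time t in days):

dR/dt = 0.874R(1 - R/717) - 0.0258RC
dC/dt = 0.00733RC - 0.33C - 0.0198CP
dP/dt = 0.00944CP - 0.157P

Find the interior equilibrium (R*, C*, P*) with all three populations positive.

From dP/dt = 0: 0.00944C* = 0.157, so C* = 16.6.
From dR/dt = 0: 0.874(1 - R*/717) = 0.0258·16.6, giving R* = 717·(1 - 0.491) = 365.
From dC/dt = 0: 0.00733·365 - 0.33 = 0.0198P*, so P* = 2.35/0.0198 = 118.

R* ≈ 365, C* ≈ 16.6, P* ≈ 118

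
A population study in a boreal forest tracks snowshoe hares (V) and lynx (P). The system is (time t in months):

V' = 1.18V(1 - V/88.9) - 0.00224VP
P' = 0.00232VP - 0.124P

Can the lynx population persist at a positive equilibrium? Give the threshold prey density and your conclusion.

Threshold V = 53.4; K > 53.4, so yes, the predator persists.

The predator equation gives dP/dt > 0 only when V > 0.124/0.00232 = 53.4.
Without the predator, V → K = 88.9. Since 88.9 > 53.4, the predator can invade and persist.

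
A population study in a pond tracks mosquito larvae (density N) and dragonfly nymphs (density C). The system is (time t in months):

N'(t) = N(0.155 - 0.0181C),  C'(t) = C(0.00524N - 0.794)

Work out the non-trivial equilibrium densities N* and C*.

Set dC/dt = 0 with C > 0: 0.00524N - 0.794 = 0, so N* = 0.794/0.00524 = 152.
Set dN/dt = 0 with N > 0: 0.155 - 0.0181C = 0, so C* = 0.155/0.0181 = 8.56.

N* ≈ 152, C* ≈ 8.56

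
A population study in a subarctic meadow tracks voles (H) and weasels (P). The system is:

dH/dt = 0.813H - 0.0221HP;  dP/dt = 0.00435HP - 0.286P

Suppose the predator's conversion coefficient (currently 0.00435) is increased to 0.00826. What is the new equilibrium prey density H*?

At the interior fixed point, setting dP/dt = 0 with P > 0 fixes H* = (predator death rate)/(HP coefficient) — independent of the other coefficients.
With the change, H* = 0.286/0.00826 = 34.6; it falls from 65.7.

H* ≈ 34.6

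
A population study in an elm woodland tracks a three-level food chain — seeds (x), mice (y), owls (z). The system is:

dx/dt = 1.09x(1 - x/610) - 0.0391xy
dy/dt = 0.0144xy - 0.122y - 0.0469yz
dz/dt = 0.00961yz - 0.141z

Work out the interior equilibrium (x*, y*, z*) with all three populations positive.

x* ≈ 289, y* ≈ 14.7, z* ≈ 86.1

From dz/dt = 0: 0.00961y* = 0.141, so y* = 14.7.
From dx/dt = 0: 1.09(1 - x*/610) = 0.0391·14.7, giving x* = 610·(1 - 0.526) = 289.
From dy/dt = 0: 0.0144·289 - 0.122 = 0.0469z*, so z* = 4.04/0.0469 = 86.1.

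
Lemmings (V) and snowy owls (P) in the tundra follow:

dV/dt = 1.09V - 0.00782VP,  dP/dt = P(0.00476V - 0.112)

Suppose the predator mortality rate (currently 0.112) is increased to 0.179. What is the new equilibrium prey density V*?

V* ≈ 37.6

At the interior fixed point, setting dP/dt = 0 with P > 0 fixes V* = (predator death rate)/(VP coefficient) — independent of the other coefficients.
With the change, V* = 0.179/0.00476 = 37.6; it rises from 23.5.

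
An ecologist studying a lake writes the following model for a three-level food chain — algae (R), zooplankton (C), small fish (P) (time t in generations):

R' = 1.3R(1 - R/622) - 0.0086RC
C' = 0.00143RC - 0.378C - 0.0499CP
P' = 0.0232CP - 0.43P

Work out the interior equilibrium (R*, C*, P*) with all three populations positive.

R* ≈ 546, C* ≈ 18.5, P* ≈ 8.06

From dP/dt = 0: 0.0232C* = 0.43, so C* = 18.5.
From dR/dt = 0: 1.3(1 - R*/622) = 0.0086·18.5, giving R* = 622·(1 - 0.123) = 546.
From dC/dt = 0: 0.00143·546 - 0.378 = 0.0499P*, so P* = 0.402/0.0499 = 8.06.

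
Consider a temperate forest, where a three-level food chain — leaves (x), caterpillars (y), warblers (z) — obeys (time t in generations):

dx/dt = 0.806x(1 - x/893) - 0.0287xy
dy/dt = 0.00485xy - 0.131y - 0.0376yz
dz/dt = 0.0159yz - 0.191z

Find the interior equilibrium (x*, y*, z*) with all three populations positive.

x* ≈ 511, y* ≈ 12, z* ≈ 62.4

From dz/dt = 0: 0.0159y* = 0.191, so y* = 12.
From dx/dt = 0: 0.806(1 - x*/893) = 0.0287·12, giving x* = 893·(1 - 0.428) = 511.
From dy/dt = 0: 0.00485·511 - 0.131 = 0.0376z*, so z* = 2.35/0.0376 = 62.4.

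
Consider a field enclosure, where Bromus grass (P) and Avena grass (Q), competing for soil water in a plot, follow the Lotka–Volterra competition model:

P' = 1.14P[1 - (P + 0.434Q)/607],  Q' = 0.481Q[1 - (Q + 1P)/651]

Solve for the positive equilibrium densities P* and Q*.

P* ≈ 573, Q* ≈ 77.7

Setting both brackets to zero gives the nullclines P + 0.434Q = 607 and 1P + Q = 651.
Substituting Q = 651 - 1P into the first: P(1 - 0.434·1) = 607 - 0.434·651.
So P* = 324/0.566 = 573, and then Q* = 651 - 1·573 = 77.7.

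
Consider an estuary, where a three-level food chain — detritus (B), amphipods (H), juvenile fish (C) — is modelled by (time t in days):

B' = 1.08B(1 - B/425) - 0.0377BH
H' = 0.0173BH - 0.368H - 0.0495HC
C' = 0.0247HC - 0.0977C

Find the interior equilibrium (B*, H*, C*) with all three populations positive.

From dC/dt = 0: 0.0247H* = 0.0977, so H* = 3.96.
From dB/dt = 0: 1.08(1 - B*/425) = 0.0377·3.96, giving B* = 425·(1 - 0.138) = 366.
From dH/dt = 0: 0.0173·366 - 0.368 = 0.0495C*, so C* = 5.97/0.0495 = 121.

B* ≈ 366, H* ≈ 3.96, C* ≈ 121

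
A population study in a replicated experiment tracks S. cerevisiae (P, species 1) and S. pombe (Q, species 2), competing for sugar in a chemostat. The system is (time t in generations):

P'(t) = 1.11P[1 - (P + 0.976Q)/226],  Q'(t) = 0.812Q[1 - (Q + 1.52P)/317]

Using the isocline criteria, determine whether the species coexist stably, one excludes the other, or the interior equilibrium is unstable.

unstable coexistence (outcome depends on initial conditions)

Compare the nullcline intercepts: K1/α12 = 226/0.976 = 232 < K2 = 317; K2/α21 = 317/1.52 = 209 < K1 = 226.
Since both are reversed, neither can invade when rare; the interior point is a saddle.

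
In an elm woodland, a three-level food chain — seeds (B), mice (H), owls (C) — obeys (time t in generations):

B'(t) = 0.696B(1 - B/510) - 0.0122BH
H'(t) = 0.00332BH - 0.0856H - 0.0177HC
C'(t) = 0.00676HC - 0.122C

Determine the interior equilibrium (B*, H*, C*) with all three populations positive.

B* ≈ 349, H* ≈ 18, C* ≈ 60.6

From dC/dt = 0: 0.00676H* = 0.122, so H* = 18.
From dB/dt = 0: 0.696(1 - B*/510) = 0.0122·18, giving B* = 510·(1 - 0.316) = 349.
From dH/dt = 0: 0.00332·349 - 0.0856 = 0.0177C*, so C* = 1.07/0.0177 = 60.6.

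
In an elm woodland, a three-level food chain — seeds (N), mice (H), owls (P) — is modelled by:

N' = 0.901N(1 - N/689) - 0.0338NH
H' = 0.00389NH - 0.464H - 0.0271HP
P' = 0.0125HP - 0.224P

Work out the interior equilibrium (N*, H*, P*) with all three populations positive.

N* ≈ 226, H* ≈ 17.9, P* ≈ 15.3

From dP/dt = 0: 0.0125H* = 0.224, so H* = 17.9.
From dN/dt = 0: 0.901(1 - N*/689) = 0.0338·17.9, giving N* = 689·(1 - 0.672) = 226.
From dH/dt = 0: 0.00389·226 - 0.464 = 0.0271P*, so P* = 0.414/0.0271 = 15.3.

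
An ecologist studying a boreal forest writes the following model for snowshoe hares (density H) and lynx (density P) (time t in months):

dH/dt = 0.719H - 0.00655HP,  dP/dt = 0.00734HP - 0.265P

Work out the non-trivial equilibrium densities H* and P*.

H* ≈ 36.1, P* ≈ 110

Set dP/dt = 0 with P > 0: 0.00734H - 0.265 = 0, so H* = 0.265/0.00734 = 36.1.
Set dH/dt = 0 with H > 0: 0.719 - 0.00655P = 0, so P* = 0.719/0.00655 = 110.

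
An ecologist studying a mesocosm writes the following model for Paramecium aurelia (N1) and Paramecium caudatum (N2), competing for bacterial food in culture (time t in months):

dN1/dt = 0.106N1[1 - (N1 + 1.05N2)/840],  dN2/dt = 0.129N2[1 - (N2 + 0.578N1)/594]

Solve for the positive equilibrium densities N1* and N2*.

N1* ≈ 550, N2* ≈ 276

Setting both brackets to zero gives the nullclines N1 + 1.05N2 = 840 and 0.578N1 + N2 = 594.
Substituting N2 = 594 - 0.578N1 into the first: N1(1 - 1.05·0.578) = 840 - 1.05·594.
So N1* = 216/0.393 = 550, and then N2* = 594 - 0.578·550 = 276.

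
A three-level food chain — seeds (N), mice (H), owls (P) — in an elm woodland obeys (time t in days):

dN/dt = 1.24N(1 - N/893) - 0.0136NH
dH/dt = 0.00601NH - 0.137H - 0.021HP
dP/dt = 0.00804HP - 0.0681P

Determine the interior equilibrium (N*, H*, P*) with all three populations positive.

From dP/dt = 0: 0.00804H* = 0.0681, so H* = 8.47.
From dN/dt = 0: 1.24(1 - N*/893) = 0.0136·8.47, giving N* = 893·(1 - 0.0929) = 810.
From dH/dt = 0: 0.00601·810 - 0.137 = 0.021P*, so P* = 4.73/0.021 = 225.

N* ≈ 810, H* ≈ 8.47, P* ≈ 225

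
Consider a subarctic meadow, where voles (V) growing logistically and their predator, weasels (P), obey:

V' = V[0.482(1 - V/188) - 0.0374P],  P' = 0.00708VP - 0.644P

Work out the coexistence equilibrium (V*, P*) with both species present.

From dP/dt = 0 with P > 0: 0.00708V* = 0.644, so V* = 91.
Substitute into dV/dt = 0: 0.482(1 - 91/188) = 0.0374P*.
The bracket is 0.516, giving P* = 0.249/0.0374 = 6.65.

V* ≈ 91, P* ≈ 6.65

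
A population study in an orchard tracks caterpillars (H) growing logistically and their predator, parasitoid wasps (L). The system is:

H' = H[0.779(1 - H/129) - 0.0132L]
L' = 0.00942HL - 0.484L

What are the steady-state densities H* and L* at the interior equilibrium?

From dL/dt = 0 with L > 0: 0.00942H* = 0.484, so H* = 51.4.
Substitute into dH/dt = 0: 0.779(1 - 51.4/129) = 0.0132L*.
The bracket is 0.602, giving L* = 0.469/0.0132 = 35.5.

H* ≈ 51.4, L* ≈ 35.5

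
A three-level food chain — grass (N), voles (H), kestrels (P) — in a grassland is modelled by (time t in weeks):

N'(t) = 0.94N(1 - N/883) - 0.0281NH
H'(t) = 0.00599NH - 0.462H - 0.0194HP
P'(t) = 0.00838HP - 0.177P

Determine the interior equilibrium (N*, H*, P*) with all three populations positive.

N* ≈ 325, H* ≈ 21.1, P* ≈ 76.7

From dP/dt = 0: 0.00838H* = 0.177, so H* = 21.1.
From dN/dt = 0: 0.94(1 - N*/883) = 0.0281·21.1, giving N* = 883·(1 - 0.631) = 325.
From dH/dt = 0: 0.00599·325 - 0.462 = 0.0194P*, so P* = 1.49/0.0194 = 76.7.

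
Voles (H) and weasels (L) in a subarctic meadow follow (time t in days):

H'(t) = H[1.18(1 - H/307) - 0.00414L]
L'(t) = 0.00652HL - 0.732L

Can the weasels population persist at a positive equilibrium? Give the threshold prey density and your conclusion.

Threshold H = 112; K > 112, so yes, the predator persists.

The predator equation gives dL/dt > 0 only when H > 0.732/0.00652 = 112.
Without the predator, H → K = 307. Since 307 > 112, the predator can invade and persist.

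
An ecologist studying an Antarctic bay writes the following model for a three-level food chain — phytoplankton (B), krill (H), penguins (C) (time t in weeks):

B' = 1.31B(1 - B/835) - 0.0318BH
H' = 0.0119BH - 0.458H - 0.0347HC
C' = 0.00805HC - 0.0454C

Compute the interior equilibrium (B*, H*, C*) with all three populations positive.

B* ≈ 721, H* ≈ 5.64, C* ≈ 234

From dC/dt = 0: 0.00805H* = 0.0454, so H* = 5.64.
From dB/dt = 0: 1.31(1 - B*/835) = 0.0318·5.64, giving B* = 835·(1 - 0.137) = 721.
From dH/dt = 0: 0.0119·721 - 0.458 = 0.0347C*, so C* = 8.12/0.0347 = 234.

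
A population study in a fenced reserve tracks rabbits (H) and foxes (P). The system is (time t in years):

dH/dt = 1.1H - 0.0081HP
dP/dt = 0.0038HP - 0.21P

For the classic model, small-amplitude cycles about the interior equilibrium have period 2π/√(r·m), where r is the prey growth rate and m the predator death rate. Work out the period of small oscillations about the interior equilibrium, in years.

Here r = 1.1 and m = 0.21, so r·m = 0.231.
ω = √0.231 = 0.481 per year, hence T = 2π/ω ≈ 13.1 years.

T ≈ 13.1 years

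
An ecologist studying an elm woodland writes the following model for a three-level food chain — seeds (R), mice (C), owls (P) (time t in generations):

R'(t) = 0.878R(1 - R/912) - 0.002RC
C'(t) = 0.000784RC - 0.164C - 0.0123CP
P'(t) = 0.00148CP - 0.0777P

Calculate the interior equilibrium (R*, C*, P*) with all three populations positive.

From dP/dt = 0: 0.00148C* = 0.0777, so C* = 52.5.
From dR/dt = 0: 0.878(1 - R*/912) = 0.002·52.5, giving R* = 912·(1 - 0.12) = 803.
From dC/dt = 0: 0.000784·803 - 0.164 = 0.0123P*, so P* = 0.466/0.0123 = 37.8.

R* ≈ 803, C* ≈ 52.5, P* ≈ 37.8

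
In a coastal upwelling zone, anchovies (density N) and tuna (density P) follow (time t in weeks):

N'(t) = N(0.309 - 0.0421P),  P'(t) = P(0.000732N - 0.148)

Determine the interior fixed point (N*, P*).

N* ≈ 202, P* ≈ 7.34

Set dP/dt = 0 with P > 0: 0.000732N - 0.148 = 0, so N* = 0.148/0.000732 = 202.
Set dN/dt = 0 with N > 0: 0.309 - 0.0421P = 0, so P* = 0.309/0.0421 = 7.34.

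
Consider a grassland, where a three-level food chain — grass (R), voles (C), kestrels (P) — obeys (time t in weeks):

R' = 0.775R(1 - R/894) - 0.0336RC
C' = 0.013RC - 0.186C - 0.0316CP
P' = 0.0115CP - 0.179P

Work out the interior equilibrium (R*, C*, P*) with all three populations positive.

From dP/dt = 0: 0.0115C* = 0.179, so C* = 15.6.
From dR/dt = 0: 0.775(1 - R*/894) = 0.0336·15.6, giving R* = 894·(1 - 0.675) = 291.
From dC/dt = 0: 0.013·291 - 0.186 = 0.0316P*, so P* = 3.59/0.0316 = 114.

R* ≈ 291, C* ≈ 15.6, P* ≈ 114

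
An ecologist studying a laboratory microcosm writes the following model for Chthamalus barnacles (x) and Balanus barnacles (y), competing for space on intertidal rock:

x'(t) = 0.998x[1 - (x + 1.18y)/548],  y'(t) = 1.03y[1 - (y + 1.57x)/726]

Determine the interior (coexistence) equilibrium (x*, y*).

Setting both brackets to zero gives the nullclines x + 1.18y = 548 and 1.57x + y = 726.
Substituting y = 726 - 1.57x into the first: x(1 - 1.18·1.57) = 548 - 1.18·726.
So x* = -309/-0.853 = 362, and then y* = 726 - 1.57·362 = 158.

x* ≈ 362, y* ≈ 158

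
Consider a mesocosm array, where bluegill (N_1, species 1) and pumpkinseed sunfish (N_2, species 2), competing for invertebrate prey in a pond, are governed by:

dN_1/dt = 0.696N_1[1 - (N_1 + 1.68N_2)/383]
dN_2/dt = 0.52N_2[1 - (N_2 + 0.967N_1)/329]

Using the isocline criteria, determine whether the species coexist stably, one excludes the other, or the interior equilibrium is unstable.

unstable coexistence (outcome depends on initial conditions)

Compare the nullcline intercepts: K1/α12 = 383/1.68 = 228 < K2 = 329; K2/α21 = 329/0.967 = 340 < K1 = 383.
Since both are reversed, neither can invade when rare; the interior point is a saddle.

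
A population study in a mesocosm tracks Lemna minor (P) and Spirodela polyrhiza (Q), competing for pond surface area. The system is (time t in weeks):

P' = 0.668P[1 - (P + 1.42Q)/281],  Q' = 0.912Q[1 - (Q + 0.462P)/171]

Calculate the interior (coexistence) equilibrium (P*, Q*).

Setting both brackets to zero gives the nullclines P + 1.42Q = 281 and 0.462P + Q = 171.
Substituting Q = 171 - 0.462P into the first: P(1 - 1.42·0.462) = 281 - 1.42·171.
So P* = 38.2/0.344 = 111, and then Q* = 171 - 0.462·111 = 120.

P* ≈ 111, Q* ≈ 120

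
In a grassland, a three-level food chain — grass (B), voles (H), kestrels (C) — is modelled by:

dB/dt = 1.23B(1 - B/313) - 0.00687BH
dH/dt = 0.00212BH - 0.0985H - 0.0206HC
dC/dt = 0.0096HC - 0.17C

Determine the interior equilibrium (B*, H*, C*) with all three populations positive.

From dC/dt = 0: 0.0096H* = 0.17, so H* = 17.7.
From dB/dt = 0: 1.23(1 - B*/313) = 0.00687·17.7, giving B* = 313·(1 - 0.0989) = 282.
From dH/dt = 0: 0.00212·282 - 0.0985 = 0.0206C*, so C* = 0.499/0.0206 = 24.2.

B* ≈ 282, H* ≈ 17.7, C* ≈ 24.2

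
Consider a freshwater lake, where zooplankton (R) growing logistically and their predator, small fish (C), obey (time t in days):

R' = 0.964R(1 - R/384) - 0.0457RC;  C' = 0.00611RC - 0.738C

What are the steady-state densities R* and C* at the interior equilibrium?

R* ≈ 121, C* ≈ 14.5

From dC/dt = 0 with C > 0: 0.00611R* = 0.738, so R* = 121.
Substitute into dR/dt = 0: 0.964(1 - 121/384) = 0.0457C*.
The bracket is 0.685, giving C* = 0.661/0.0457 = 14.5.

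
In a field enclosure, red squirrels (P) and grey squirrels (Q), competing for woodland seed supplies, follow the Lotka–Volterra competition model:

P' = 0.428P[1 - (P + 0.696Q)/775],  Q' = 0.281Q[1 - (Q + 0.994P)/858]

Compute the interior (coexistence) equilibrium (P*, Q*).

Setting both brackets to zero gives the nullclines P + 0.696Q = 775 and 0.994P + Q = 858.
Substituting Q = 858 - 0.994P into the first: P(1 - 0.696·0.994) = 775 - 0.696·858.
So P* = 178/0.308 = 577, and then Q* = 858 - 0.994·577 = 284.

P* ≈ 577, Q* ≈ 284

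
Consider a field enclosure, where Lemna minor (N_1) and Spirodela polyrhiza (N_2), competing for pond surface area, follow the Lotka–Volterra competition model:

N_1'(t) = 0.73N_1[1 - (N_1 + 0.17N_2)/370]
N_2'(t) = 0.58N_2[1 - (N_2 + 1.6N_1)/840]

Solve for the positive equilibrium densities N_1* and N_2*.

Setting both brackets to zero gives the nullclines N_1 + 0.17N_2 = 370 and 1.6N_1 + N_2 = 840.
Substituting N_2 = 840 - 1.6N_1 into the first: N_1(1 - 0.17·1.6) = 370 - 0.17·840.
So N_1* = 227/0.728 = 312, and then N_2* = 840 - 1.6·312 = 341.

N_1* ≈ 312, N_2* ≈ 341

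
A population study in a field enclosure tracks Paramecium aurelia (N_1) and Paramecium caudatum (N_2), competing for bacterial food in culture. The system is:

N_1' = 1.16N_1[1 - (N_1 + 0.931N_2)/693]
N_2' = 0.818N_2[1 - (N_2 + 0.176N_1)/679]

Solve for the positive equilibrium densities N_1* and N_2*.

N_1* ≈ 72.8, N_2* ≈ 666

Setting both brackets to zero gives the nullclines N_1 + 0.931N_2 = 693 and 0.176N_1 + N_2 = 679.
Substituting N_2 = 679 - 0.176N_1 into the first: N_1(1 - 0.931·0.176) = 693 - 0.931·679.
So N_1* = 60.9/0.836 = 72.8, and then N_2* = 679 - 0.176·72.8 = 666.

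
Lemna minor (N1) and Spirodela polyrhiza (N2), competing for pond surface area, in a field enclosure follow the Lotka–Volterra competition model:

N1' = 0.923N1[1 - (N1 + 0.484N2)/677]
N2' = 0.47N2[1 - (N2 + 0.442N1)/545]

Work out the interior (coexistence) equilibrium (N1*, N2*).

N1* ≈ 526, N2* ≈ 313

Setting both brackets to zero gives the nullclines N1 + 0.484N2 = 677 and 0.442N1 + N2 = 545.
Substituting N2 = 545 - 0.442N1 into the first: N1(1 - 0.484·0.442) = 677 - 0.484·545.
So N1* = 413/0.786 = 526, and then N2* = 545 - 0.442·526 = 313.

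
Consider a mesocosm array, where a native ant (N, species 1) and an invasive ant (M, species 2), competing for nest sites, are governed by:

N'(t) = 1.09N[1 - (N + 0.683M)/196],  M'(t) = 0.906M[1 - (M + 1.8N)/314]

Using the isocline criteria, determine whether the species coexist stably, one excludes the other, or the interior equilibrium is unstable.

unstable coexistence (outcome depends on initial conditions)

Compare the nullcline intercepts: K1/α12 = 196/0.683 = 287 < K2 = 314; K2/α21 = 314/1.8 = 174 < K1 = 196.
Since both are reversed, neither can invade when rare; the interior point is a saddle.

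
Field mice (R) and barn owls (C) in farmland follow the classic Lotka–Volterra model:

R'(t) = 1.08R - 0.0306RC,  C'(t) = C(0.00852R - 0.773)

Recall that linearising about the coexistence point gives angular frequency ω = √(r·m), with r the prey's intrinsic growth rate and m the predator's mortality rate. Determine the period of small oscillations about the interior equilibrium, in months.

Here r = 1.08 and m = 0.773, so r·m = 0.835.
ω = √0.835 = 0.914 per month, hence T = 2π/ω ≈ 6.88 months.

T ≈ 6.88 months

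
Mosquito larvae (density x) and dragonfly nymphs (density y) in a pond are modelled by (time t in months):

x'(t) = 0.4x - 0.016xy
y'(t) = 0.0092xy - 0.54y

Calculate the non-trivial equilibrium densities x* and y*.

Set dy/dt = 0 with y > 0: 0.0092x - 0.54 = 0, so x* = 0.54/0.0092 = 58.7.
Set dx/dt = 0 with x > 0: 0.4 - 0.016y = 0, so y* = 0.4/0.016 = 25.

x* ≈ 58.7, y* ≈ 25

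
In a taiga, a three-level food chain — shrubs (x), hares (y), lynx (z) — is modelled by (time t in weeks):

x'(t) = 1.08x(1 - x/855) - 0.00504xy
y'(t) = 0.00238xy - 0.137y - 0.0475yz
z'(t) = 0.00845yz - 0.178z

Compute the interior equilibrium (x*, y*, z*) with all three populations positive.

From dz/dt = 0: 0.00845y* = 0.178, so y* = 21.1.
From dx/dt = 0: 1.08(1 - x*/855) = 0.00504·21.1, giving x* = 855·(1 - 0.0983) = 771.
From dy/dt = 0: 0.00238·771 - 0.137 = 0.0475z*, so z* = 1.7/0.0475 = 35.7.

x* ≈ 771, y* ≈ 21.1, z* ≈ 35.7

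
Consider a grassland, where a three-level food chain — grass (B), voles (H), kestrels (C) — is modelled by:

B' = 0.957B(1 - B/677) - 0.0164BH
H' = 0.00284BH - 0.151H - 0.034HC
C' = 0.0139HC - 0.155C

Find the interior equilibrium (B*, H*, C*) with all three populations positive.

From dC/dt = 0: 0.0139H* = 0.155, so H* = 11.2.
From dB/dt = 0: 0.957(1 - B*/677) = 0.0164·11.2, giving B* = 677·(1 - 0.191) = 548.
From dH/dt = 0: 0.00284·548 - 0.151 = 0.034C*, so C* = 1.4/0.034 = 41.3.

B* ≈ 548, H* ≈ 11.2, C* ≈ 41.3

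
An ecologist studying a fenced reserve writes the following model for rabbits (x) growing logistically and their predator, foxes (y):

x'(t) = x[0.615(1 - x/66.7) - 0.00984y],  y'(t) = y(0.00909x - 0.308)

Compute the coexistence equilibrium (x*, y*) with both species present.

From dy/dt = 0 with y > 0: 0.00909x* = 0.308, so x* = 33.9.
Substitute into dx/dt = 0: 0.615(1 - 33.9/66.7) = 0.00984y*.
The bracket is 0.492, giving y* = 0.303/0.00984 = 30.8.

x* ≈ 33.9, y* ≈ 30.8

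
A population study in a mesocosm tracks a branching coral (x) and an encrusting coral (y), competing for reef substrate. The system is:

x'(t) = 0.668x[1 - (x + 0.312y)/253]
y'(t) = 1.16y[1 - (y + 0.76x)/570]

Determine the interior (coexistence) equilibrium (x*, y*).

x* ≈ 98.5, y* ≈ 495

Setting both brackets to zero gives the nullclines x + 0.312y = 253 and 0.76x + y = 570.
Substituting y = 570 - 0.76x into the first: x(1 - 0.312·0.76) = 253 - 0.312·570.
So x* = 75.2/0.763 = 98.5, and then y* = 570 - 0.76·98.5 = 495.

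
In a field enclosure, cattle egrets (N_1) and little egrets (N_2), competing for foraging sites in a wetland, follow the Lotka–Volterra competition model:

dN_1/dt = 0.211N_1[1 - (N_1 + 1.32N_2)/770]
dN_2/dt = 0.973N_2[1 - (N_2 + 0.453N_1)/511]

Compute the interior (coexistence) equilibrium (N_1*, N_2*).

N_1* ≈ 237, N_2* ≈ 403

Setting both brackets to zero gives the nullclines N_1 + 1.32N_2 = 770 and 0.453N_1 + N_2 = 511.
Substituting N_2 = 511 - 0.453N_1 into the first: N_1(1 - 1.32·0.453) = 770 - 1.32·511.
So N_1* = 95.5/0.402 = 237, and then N_2* = 511 - 0.453·237 = 403.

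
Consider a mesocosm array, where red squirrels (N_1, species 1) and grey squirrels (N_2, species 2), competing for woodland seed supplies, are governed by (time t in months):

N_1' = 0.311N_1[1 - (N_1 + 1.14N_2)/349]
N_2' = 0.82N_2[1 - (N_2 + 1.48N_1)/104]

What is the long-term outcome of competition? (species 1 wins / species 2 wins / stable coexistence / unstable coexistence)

Compare the nullcline intercepts: K1/α12 = 349/1.14 = 306 > K2 = 104; K2/α21 = 104/1.48 = 70.3 < K1 = 349.
Since the inequalities point opposite ways, species 1 can invade but species 2 cannot.

species 1 excludes species 2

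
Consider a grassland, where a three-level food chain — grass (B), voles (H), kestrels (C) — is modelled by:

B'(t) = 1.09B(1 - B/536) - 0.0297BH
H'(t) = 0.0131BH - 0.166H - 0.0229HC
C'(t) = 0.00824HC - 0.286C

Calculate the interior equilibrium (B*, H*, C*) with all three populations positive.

From dC/dt = 0: 0.00824H* = 0.286, so H* = 34.7.
From dB/dt = 0: 1.09(1 - B*/536) = 0.0297·34.7, giving B* = 536·(1 - 0.946) = 29.1.
From dH/dt = 0: 0.0131·29.1 - 0.166 = 0.0229C*, so C* = 0.215/0.0229 = 9.39.

B* ≈ 29.1, H* ≈ 34.7, C* ≈ 9.39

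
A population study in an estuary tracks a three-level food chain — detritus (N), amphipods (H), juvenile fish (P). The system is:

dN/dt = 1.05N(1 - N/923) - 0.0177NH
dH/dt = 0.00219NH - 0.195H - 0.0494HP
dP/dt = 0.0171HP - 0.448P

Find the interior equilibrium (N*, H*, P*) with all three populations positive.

N* ≈ 515, H* ≈ 26.2, P* ≈ 18.9

From dP/dt = 0: 0.0171H* = 0.448, so H* = 26.2.
From dN/dt = 0: 1.05(1 - N*/923) = 0.0177·26.2, giving N* = 923·(1 - 0.442) = 515.
From dH/dt = 0: 0.00219·515 - 0.195 = 0.0494P*, so P* = 0.934/0.0494 = 18.9.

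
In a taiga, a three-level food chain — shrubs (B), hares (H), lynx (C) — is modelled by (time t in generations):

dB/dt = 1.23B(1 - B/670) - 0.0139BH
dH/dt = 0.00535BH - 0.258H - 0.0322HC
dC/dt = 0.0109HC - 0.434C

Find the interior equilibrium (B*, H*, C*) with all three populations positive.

From dC/dt = 0: 0.0109H* = 0.434, so H* = 39.8.
From dB/dt = 0: 1.23(1 - B*/670) = 0.0139·39.8, giving B* = 670·(1 - 0.45) = 369.
From dH/dt = 0: 0.00535·369 - 0.258 = 0.0322C*, so C* = 1.71/0.0322 = 53.2.

B* ≈ 369, H* ≈ 39.8, C* ≈ 53.2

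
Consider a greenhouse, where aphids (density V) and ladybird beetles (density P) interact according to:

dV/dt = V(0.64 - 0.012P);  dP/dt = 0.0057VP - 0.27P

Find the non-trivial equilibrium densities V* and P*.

V* ≈ 47.4, P* ≈ 53.3

Set dP/dt = 0 with P > 0: 0.0057V - 0.27 = 0, so V* = 0.27/0.0057 = 47.4.
Set dV/dt = 0 with V > 0: 0.64 - 0.012P = 0, so P* = 0.64/0.012 = 53.3.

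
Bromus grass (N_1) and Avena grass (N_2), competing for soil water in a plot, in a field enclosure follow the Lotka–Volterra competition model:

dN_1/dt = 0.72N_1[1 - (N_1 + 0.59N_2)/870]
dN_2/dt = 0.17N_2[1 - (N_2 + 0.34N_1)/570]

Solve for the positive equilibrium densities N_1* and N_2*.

Setting both brackets to zero gives the nullclines N_1 + 0.59N_2 = 870 and 0.34N_1 + N_2 = 570.
Substituting N_2 = 570 - 0.34N_1 into the first: N_1(1 - 0.59·0.34) = 870 - 0.59·570.
So N_1* = 534/0.799 = 668, and then N_2* = 570 - 0.34·668 = 343.

N_1* ≈ 668, N_2* ≈ 343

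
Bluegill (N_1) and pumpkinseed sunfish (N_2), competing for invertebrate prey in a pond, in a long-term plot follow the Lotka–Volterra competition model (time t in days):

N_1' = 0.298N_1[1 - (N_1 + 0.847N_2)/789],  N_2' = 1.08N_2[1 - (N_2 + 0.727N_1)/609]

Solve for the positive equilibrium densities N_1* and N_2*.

N_1* ≈ 711, N_2* ≈ 92.1

Setting both brackets to zero gives the nullclines N_1 + 0.847N_2 = 789 and 0.727N_1 + N_2 = 609.
Substituting N_2 = 609 - 0.727N_1 into the first: N_1(1 - 0.847·0.727) = 789 - 0.847·609.
So N_1* = 273/0.384 = 711, and then N_2* = 609 - 0.727·711 = 92.1.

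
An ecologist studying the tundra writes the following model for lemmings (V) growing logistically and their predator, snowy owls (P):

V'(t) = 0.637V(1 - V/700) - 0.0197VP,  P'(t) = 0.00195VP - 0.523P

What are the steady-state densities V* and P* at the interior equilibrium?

From dP/dt = 0 with P > 0: 0.00195V* = 0.523, so V* = 268.
Substitute into dV/dt = 0: 0.637(1 - 268/700) = 0.0197P*.
The bracket is 0.617, giving P* = 0.393/0.0197 = 19.9.

V* ≈ 268, P* ≈ 19.9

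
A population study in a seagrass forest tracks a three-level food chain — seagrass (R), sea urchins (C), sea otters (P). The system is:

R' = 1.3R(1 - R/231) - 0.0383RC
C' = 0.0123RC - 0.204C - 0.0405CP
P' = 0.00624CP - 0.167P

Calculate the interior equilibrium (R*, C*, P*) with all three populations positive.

From dP/dt = 0: 0.00624C* = 0.167, so C* = 26.8.
From dR/dt = 0: 1.3(1 - R*/231) = 0.0383·26.8, giving R* = 231·(1 - 0.788) = 48.9.
From dC/dt = 0: 0.0123·48.9 - 0.204 = 0.0405P*, so P* = 0.397/0.0405 = 9.8.

R* ≈ 48.9, C* ≈ 26.8, P* ≈ 9.8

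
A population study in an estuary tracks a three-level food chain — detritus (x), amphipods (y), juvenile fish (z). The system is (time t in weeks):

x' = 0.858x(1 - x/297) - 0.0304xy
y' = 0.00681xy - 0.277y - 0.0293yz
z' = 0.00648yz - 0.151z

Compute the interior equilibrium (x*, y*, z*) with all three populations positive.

From dz/dt = 0: 0.00648y* = 0.151, so y* = 23.3.
From dx/dt = 0: 0.858(1 - x*/297) = 0.0304·23.3, giving x* = 297·(1 - 0.826) = 51.8.
From dy/dt = 0: 0.00681·51.8 - 0.277 = 0.0293z*, so z* = 0.0757/0.0293 = 2.58.

x* ≈ 51.8, y* ≈ 23.3, z* ≈ 2.58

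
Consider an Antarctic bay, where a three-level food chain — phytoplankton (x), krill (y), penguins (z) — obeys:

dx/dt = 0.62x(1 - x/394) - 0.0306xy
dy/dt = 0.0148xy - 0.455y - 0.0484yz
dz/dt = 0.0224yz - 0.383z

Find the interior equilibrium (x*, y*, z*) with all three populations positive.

x* ≈ 61.5, y* ≈ 17.1, z* ≈ 9.41

From dz/dt = 0: 0.0224y* = 0.383, so y* = 17.1.
From dx/dt = 0: 0.62(1 - x*/394) = 0.0306·17.1, giving x* = 394·(1 - 0.844) = 61.5.
From dy/dt = 0: 0.0148·61.5 - 0.455 = 0.0484z*, so z* = 0.455/0.0484 = 9.41.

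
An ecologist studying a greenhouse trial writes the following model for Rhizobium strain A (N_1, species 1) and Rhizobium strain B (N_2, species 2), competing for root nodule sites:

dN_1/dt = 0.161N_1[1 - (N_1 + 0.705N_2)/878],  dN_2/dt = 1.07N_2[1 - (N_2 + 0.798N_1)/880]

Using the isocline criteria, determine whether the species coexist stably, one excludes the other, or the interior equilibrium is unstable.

Compare the nullcline intercepts: K1/α12 = 878/0.705 = 1250 > K2 = 880; K2/α21 = 880/0.798 = 1100 > K1 = 878.
Since both inequalities hold, each species can invade when rare, so the interior equilibrium is stable.

stable coexistence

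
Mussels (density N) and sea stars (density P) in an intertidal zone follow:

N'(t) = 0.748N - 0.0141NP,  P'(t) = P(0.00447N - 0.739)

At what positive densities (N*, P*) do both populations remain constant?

Set dP/dt = 0 with P > 0: 0.00447N - 0.739 = 0, so N* = 0.739/0.00447 = 165.
Set dN/dt = 0 with N > 0: 0.748 - 0.0141P = 0, so P* = 0.748/0.0141 = 53.

N* ≈ 165, P* ≈ 53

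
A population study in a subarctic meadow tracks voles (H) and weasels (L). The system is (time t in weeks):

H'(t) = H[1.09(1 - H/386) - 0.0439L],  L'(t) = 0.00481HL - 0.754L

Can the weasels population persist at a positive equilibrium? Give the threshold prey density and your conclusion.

The predator equation gives dL/dt > 0 only when H > 0.754/0.00481 = 157.
Without the predator, H → K = 386. Since 386 > 157, the predator can invade and persist.

Threshold H = 157; K > 157, so yes, the predator persists.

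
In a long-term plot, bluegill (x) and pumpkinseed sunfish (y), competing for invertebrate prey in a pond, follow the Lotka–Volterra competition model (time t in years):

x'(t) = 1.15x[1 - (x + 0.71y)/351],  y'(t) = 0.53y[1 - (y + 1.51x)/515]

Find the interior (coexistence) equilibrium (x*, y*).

x* ≈ 203, y* ≈ 208

Setting both brackets to zero gives the nullclines x + 0.71y = 351 and 1.51x + y = 515.
Substituting y = 515 - 1.51x into the first: x(1 - 0.71·1.51) = 351 - 0.71·515.
So x* = -14.6/-0.0721 = 203, and then y* = 515 - 1.51·203 = 208.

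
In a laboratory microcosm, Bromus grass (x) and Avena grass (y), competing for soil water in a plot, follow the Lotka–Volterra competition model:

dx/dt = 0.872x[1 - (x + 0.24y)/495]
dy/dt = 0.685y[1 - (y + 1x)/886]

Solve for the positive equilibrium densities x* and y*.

x* ≈ 372, y* ≈ 514

Setting both brackets to zero gives the nullclines x + 0.24y = 495 and 1x + y = 886.
Substituting y = 886 - 1x into the first: x(1 - 0.24·1) = 495 - 0.24·886.
So x* = 282/0.76 = 372, and then y* = 886 - 1·372 = 514.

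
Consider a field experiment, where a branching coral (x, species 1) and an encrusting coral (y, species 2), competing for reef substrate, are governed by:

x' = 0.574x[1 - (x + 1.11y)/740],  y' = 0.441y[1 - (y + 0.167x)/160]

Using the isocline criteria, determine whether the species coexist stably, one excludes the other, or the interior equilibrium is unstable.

stable coexistence

Compare the nullcline intercepts: K1/α12 = 740/1.11 = 667 > K2 = 160; K2/α21 = 160/0.167 = 958 > K1 = 740.
Since both inequalities hold, each species can invade when rare, so the interior equilibrium is stable.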